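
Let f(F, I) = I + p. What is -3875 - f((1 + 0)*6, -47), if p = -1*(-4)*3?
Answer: -3840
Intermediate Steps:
p = 12 (p = 4*3 = 12)
f(F, I) = 12 + I (f(F, I) = I + 12 = 12 + I)
-3875 - f((1 + 0)*6, -47) = -3875 - (12 - 47) = -3875 - 1*(-35) = -3875 + 35 = -3840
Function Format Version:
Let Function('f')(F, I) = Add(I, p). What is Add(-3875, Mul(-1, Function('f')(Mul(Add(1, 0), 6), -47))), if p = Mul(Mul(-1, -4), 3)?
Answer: -3840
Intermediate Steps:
p = 12 (p = Mul(4, 3) = 12)
Function('f')(F, I) = Add(12, I) (Function('f')(F, I) = Add(I, 12) = Add(12, I))
Add(-3875, Mul(-1, Function('f')(Mul(Add(1, 0), 6), -47))) = Add(-3875, Mul(-1, Add(12, -47))) = Add(-3875, Mul(-1, -35)) = Add(-3875, 35) = -3840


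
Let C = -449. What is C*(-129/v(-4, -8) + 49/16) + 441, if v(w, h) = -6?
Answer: -169401/16 ≈ -10588.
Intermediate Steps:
C*(-129/v(-4, -8) + 49/16) + 441 = -449*(-129/(-6) + 49/16) + 441 = -449*(-129*(-⅙) + 49*(1/16)) + 441 = -449*(43/2 + 49/16) + 441 = -449*393/16 + 441 = -176457/16 + 441 = -169401/16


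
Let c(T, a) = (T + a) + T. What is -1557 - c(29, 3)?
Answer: -1618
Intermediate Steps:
c(T, a) = a + 2*T
-1557 - c(29, 3) = -1557 - (3 + 2*29) = -1557 - (3 + 58) = -1557 - 1*61 = -1557 - 61 = -1618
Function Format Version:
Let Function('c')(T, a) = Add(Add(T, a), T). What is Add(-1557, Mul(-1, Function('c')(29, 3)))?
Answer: -1618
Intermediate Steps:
Function('c')(T, a) = Add(a, Mul(2, T))
Add(-1557, Mul(-1, Function('c')(29, 3))) = Add(-1557, Mul(-1, Add(3, Mul(2, 29)))) = Add(-1557, Mul(-1, Add(3, 58))) = Add(-1557, Mul(-1, 61)) = Add(-1557, -61) = -1618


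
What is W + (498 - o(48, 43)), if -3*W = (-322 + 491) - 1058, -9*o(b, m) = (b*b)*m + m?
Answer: 106264/9 ≈ 11807.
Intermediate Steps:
o(b, m) = -m/9 - m*b**2/9 (o(b, m) = -((b*b)*m + m)/9 = -(b**2*m + m)/9 = -(m*b**2 + m)/9 = -(m + m*b**2)/9 = -m/9 - m*b**2/9)
W = 889/3 (W = -((-322 + 491) - 1058)/3 = -(169 - 1058)/3 = -1/3*(-889) = 889/3 ≈ 296.33)
W + (498 - o(48, 43)) = 889/3 + (498 - (-1)*43*(1 + 48**2)/9) = 889/3 + (498 - (-1)*43*(1 + 2304)/9) = 889/3 + (498 - (-1)*43*2305/9) = 889/3 + (498 - 1*(-99115/9)) = 889/3 + (498 + 99115/9) = 889/3 + 103597/9 = 106264/9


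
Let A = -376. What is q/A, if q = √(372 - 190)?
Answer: -√182/376 ≈ -0.035880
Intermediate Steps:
q = √182 ≈ 13.491
q/A = √182/(-376) = √182*(-1/376) = -√182/376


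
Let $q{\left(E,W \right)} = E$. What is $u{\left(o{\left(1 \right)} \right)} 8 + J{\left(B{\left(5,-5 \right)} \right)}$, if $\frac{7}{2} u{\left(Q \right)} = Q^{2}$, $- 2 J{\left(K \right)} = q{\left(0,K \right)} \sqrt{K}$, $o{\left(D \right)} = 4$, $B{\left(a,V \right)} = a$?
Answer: $\frac{256}{7} \approx 36.571$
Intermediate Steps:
$J{\left(K \right)} = 0$ ($J{\left(K \right)} = - \frac{0 \sqrt{K}}{2} = \left(- \frac{1}{2}\right) 0 = 0$)
$u{\left(Q \right)} = \frac{2 Q^{2}}{7}$
$u{\left(o{\left(1 \right)} \right)} 8 + J{\left(B{\left(5,-5 \right)} \right)} = \frac{2 \cdot 4^{2}}{7} \cdot 8 + 0 = \frac{2}{7} \cdot 16 \cdot 8 + 0 = \frac{32}{7} \cdot 8 + 0 = \frac{256}{7} + 0 = \frac{256}{7}$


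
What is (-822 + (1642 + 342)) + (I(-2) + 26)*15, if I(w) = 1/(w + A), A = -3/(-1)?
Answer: 1567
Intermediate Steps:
A = 3 (A = -3*(-1) = 3)
I(w) = 1/(3 + w) (I(w) = 1/(w + 3) = 1/(3 + w))
(-822 + (1642 + 342)) + (I(-2) + 26)*15 = (-822 + (1642 + 342)) + (1/(3 - 2) + 26)*15 = (-822 + 1984) + (1/1 + 26)*15 = 1162 + (1 + 26)*15 = 1162 + 27*15 = 1162 + 405 = 1567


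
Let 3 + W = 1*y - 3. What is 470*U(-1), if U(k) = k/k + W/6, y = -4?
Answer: -940/3 ≈ -313.33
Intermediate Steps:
W = -10 (W = -3 + (1*(-4) - 3) = -3 + (-4 - 3) = -3 - 7 = -10)
U(k) = -2/3 (U(k) = k/k - 10/6 = 1 - 10*1/6 = 1 - 5/3 = -2/3)
470*U(-1) = 470*(-2/3) = -940/3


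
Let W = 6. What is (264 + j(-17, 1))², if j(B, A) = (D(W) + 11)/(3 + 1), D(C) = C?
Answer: 1151329/16 ≈ 71958.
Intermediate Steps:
j(B, A) = 17/4 (j(B, A) = (6 + 11)/(3 + 1) = 17/4)
(264 + j(-17, 1))² = (264 + 17/4)² = (1073/4)² = 1151329/16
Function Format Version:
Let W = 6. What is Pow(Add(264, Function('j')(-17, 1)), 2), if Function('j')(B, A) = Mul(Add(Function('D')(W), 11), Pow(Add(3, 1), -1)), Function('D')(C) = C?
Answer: Rational(1151329, 16) ≈ 71958.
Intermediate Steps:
Function('j')(B, A) = Rational(17, 4) (Function('j')(B, A) = Mul(Add(6, 11), Pow(Add(3, 1), -1)) = Mul(17, Pow(4, -1)) = Mul(17, Rational(1, 4)) = Rational(17, 4))
Pow(Add(264, Function('j')(-17, 1)), 2) = Pow(Add(264, Rational(17, 4)), 2) = Pow(Rational(1073, 4), 2) = Rational(1151329, 16)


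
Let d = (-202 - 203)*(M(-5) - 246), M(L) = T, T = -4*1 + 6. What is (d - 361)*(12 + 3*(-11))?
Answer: -2067639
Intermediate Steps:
T = 2 (T = -4 + 6 = 2)
M(L) = 2
d = 98820 (d = (-202 - 203)*(2 - 246) = -405*(-244) = 98820)
(d - 361)*(12 + 3*(-11)) = (98820 - 361)*(12 + 3*(-11)) = 98459*(12 - 33) = 98459*(-21) = -2067639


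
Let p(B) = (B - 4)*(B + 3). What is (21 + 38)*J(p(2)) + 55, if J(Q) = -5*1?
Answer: -240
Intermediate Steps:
p(B) = (-4 + B)*(3 + B)
J(Q) = -5
(21 + 38)*J(p(2)) + 55 = (21 + 38)*(-5) + 55 = 59*(-5) + 55 = -295 + 55 = -240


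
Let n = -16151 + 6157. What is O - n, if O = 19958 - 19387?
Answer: 10565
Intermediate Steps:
O = 571
n = -9994
O - n = 571 - 1*(-9994) = 571 + 9994 = 10565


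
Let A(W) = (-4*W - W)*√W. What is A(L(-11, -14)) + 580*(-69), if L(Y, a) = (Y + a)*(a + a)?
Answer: -40020 - 35000*√7 ≈ -1.3262e+5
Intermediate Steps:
L(Y, a) = 2*a*(Y + a) (L(Y, a) = (Y + a)*(2*a) = 2*a*(Y + a))
A(W) = -5*W^(3/2) (A(W) = (-5*W)*√W = -5*W^(3/2))
A(L(-11, -14)) + 580*(-69) = -5*7000*√7 + 580*(-69) = -5*7000*√7 - 40020 = -35000*√7 - 40020 = -40020 - 35000*√7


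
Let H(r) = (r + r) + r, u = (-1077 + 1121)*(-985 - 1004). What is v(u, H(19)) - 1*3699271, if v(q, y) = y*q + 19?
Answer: -8687664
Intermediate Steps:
u = -87516 (u = 44*(-1989) = -87516)
H(r) = 3*r (H(r) = 2*r + r = 3*r)
v(q, y) = 19 + q*y (v(q, y) = q*y + 19 = 19 + q*y)
v(u, H(19)) - 1*3699271 = (19 - 262548*19) - 1*3699271 = (19 - 87516*57) - 3699271 = (19 - 4988412) - 3699271 = -4988393 - 3699271 = -8687664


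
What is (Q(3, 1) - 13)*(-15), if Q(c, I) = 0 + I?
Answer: 180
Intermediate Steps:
Q(c, I) = I
(Q(3, 1) - 13)*(-15) = (1 - 13)*(-15) = -12*(-15) = 180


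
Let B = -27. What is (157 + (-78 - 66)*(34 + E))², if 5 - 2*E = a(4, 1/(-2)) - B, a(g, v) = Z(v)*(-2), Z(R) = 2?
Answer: 11854249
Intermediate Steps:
a(g, v) = -4 (a(g, v) = 2*(-2) = -4)
E = -9 (E = 5/2 - (-4 - 1*(-27))/2 = 5/2 - (-4 + 27)/2 = 5/2 - ½*23 = 5/2 - 23/2 = -9)
(157 + (-78 - 66)*(34 + E))² = (157 + (-78 - 66)*(34 - 9))² = (157 - 144*25)² = (157 - 3600)² = (-3443)² = 11854249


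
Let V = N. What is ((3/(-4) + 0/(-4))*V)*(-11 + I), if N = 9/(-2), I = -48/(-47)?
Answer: -12663/376 ≈ -33.678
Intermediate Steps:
I = 48/47 (I = -48*(-1/47) = 48/47 ≈ 1.0213)
N = -9/2 (N = 9*(-½) = -9/2 ≈ -4.5000)
V = -9/2 ≈ -4.5000
((3/(-4) + 0/(-4))*V)*(-11 + I) = ((3/(-4) + 0/(-4))*(-9/2))*(-11 + 48/47) = ((3*(-¼) + 0*(-¼))*(-9/2))*(-469/47) = ((-¾ + 0)*(-9/2))*(-469/47) = -¾*(-9/2)*(-469/47) = (27/8)*(-469/47) = -12663/376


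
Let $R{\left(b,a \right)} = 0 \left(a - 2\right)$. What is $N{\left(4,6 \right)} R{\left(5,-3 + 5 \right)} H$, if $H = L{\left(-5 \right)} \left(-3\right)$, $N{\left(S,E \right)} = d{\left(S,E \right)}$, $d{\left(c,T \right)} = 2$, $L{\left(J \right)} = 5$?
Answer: $0$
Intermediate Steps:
$R{\left(b,a \right)} = 0$ ($R{\left(b,a \right)} = 0 \left(-2 + a\right) = 0$)
$N{\left(S,E \right)} = 2$
$H = -15$ ($H = 5 \left(-3\right) = -15$)
$N{\left(4,6 \right)} R{\left(5,-3 + 5 \right)} H = 2 \cdot 0 \left(-15\right) = 0 \left(-15\right) = 0$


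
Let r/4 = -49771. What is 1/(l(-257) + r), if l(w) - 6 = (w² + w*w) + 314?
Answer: -1/66666 ≈ -1.5000e-5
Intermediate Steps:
l(w) = 320 + 2*w² (l(w) = 6 + ((w² + w*w) + 314) = 6 + ((w² + w²) + 314) = 6 + (2*w² + 314) = 6 + (314 + 2*w²) = 320 + 2*w²)
r = -199084 (r = 4*(-49771) = -199084)
1/(l(-257) + r) = 1/((320 + 2*(-257)²) - 199084) = 1/((320 + 2*66049) - 199084) = 1/((320 + 132098) - 199084) = 1/(132418 - 199084) = 1/(-66666) = -1/66666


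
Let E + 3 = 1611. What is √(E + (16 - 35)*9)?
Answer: √1437 ≈ 37.908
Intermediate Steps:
E = 1608 (E = -3 + 1611 = 1608)
√(E + (16 - 35)*9) = √(1608 + (16 - 35)*9) = √(1608 - 19*9) = √(1608 - 171) = √1437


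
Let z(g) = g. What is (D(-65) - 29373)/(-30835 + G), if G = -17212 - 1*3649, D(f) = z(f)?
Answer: 41/72 ≈ 0.56944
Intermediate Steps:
D(f) = f
G = -20861 (G = -17212 - 3649 = -20861)
(D(-65) - 29373)/(-30835 + G) = (-65 - 29373)/(-30835 - 20861) = -29438/(-51696) = -29438*(-1/51696) = 41/72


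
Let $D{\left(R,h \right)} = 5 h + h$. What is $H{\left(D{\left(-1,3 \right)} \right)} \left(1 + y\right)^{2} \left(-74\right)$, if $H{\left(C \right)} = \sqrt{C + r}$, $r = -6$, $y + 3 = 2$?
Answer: $0$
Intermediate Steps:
$y = -1$ ($y = -3 + 2 = -1$)
$D{\left(R,h \right)} = 6 h$
$H{\left(C \right)} = \sqrt{-6 + C}$ ($H{\left(C \right)} = \sqrt{C - 6} = \sqrt{-6 + C}$)
$H{\left(D{\left(-1,3 \right)} \right)} \left(1 + y\right)^{2} \left(-74\right) = \sqrt{-6 + 6 \cdot 3} \left(1 - 1\right)^{2} \left(-74\right) = \sqrt{-6 + 18} \cdot 0^{2} \left(-74\right) = \sqrt{12} \cdot 0 \left(-74\right) = 2 \sqrt{3} \cdot 0 \left(-74\right) = 0 \left(-74\right) = 0$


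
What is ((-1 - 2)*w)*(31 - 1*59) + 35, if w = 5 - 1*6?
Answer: -49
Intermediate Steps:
w = -1 (w = 5 - 6 = -1)
((-1 - 2)*w)*(31 - 1*59) + 35 = ((-1 - 2)*(-1))*(31 - 1*59) + 35 = (-3*(-1))*(31 - 59) + 35 = 3*(-28) + 35 = -84 + 35 = -49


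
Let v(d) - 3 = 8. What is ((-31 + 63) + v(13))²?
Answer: 1849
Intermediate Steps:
v(d) = 11 (v(d) = 3 + 8 = 11)
((-31 + 63) + v(13))² = ((-31 + 63) + 11)² = (32 + 11)² = 43² = 1849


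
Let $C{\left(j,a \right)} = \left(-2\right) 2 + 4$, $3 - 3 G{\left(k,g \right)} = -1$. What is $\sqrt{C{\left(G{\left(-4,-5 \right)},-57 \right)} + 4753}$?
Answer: $7 \sqrt{97} \approx 68.942$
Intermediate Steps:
$G{\left(k,g \right)} = \frac{4}{3}$ ($G{\left(k,g \right)} = 1 - - \frac{1}{3} = 1 + \frac{1}{3} = \frac{4}{3}$)
$C{\left(j,a \right)} = 0$ ($C{\left(j,a \right)} = -4 + 4 = 0$)
$\sqrt{C{\left(G{\left(-4,-5 \right)},-57 \right)} + 4753} = \sqrt{0 + 4753} = \sqrt{4753} = 7 \sqrt{97}$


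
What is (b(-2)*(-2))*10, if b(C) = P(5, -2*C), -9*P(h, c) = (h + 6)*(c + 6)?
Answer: 2200/9 ≈ 244.44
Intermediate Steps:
P(h, c) = -(6 + c)*(6 + h)/9 (P(h, c) = -(h + 6)*(c + 6)/9 = -(6 + h)*(6 + c)/9 = -(6 + c)*(6 + h)/9)
b(C) = -22/3 + 22*C/9 (b(C) = -4 - (-4)*C/3 - ⅔*5 - ⅑*(-2*C)*5 = -4 + 4*C/3 - 10/3 + 10*C/9 = -22/3 + 22*C/9)
(b(-2)*(-2))*10 = ((-22/3 + (22/9)*(-2))*(-2))*10 = ((-22/3 - 44/9)*(-2))*10 = -110/9*(-2)*10 = (220/9)*10 = 2200/9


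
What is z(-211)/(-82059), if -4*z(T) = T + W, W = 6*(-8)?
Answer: -259/328236 ≈ -0.00078907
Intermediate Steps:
W = -48
z(T) = 12 - T/4 (z(T) = -(T - 48)/4 = -(-48 + T)/4 = 12 - T/4)
z(-211)/(-82059) = (12 - ¼*(-211))/(-82059) = (12 + 211/4)*(-1/82059) = (259/4)*(-1/82059) = -259/328236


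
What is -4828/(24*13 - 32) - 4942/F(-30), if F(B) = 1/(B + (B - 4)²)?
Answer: -389529647/70 ≈ -5.5647e+6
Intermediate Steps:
F(B) = 1/(B + (-4 + B)²)
-4828/(24*13 - 32) - 4942/F(-30) = -4828/(24*13 - 32) - (-148260 + 4942*(-4 - 30)²) = -4828/(312 - 32) - 4942/(1/(-30 + (-34)²)) = -4828/280 - 4942/(1/(-30 + 1156)) = -4828*1/280 - 4942/(1/1126) = -1207/70 - 4942/1/1126 = -1207/70 - 4942*1126 = -1207/70 - 5564692 = -389529647/70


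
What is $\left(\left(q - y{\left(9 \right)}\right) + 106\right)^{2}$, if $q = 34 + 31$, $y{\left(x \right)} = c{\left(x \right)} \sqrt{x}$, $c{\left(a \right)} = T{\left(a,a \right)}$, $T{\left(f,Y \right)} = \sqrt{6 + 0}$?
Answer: $29295 - 1026 \sqrt{6} \approx 26782.0$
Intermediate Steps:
$T{\left(f,Y \right)} = \sqrt{6}$
$c{\left(a \right)} = \sqrt{6}$
$y{\left(x \right)} = \sqrt{6} \sqrt{x}$
$q = 65$
$\left(\left(q - y{\left(9 \right)}\right) + 106\right)^{2} = \left(\left(65 - \sqrt{6} \sqrt{9}\right) + 106\right)^{2} = \left(\left(65 - \sqrt{6} \cdot 3\right) + 106\right)^{2} = \left(\left(65 - 3 \sqrt{6}\right) + 106\right)^{2} = \left(171 - 3 \sqrt{6}\right)^{2}$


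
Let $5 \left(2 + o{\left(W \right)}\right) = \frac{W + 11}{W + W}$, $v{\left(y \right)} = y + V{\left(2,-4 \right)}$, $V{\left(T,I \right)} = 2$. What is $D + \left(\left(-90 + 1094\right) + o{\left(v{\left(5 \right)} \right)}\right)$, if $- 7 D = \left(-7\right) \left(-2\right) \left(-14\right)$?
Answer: $\frac{36059}{35} \approx 1030.3$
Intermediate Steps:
$v{\left(y \right)} = 2 + y$ ($v{\left(y \right)} = y + 2 = 2 + y$)
$D = 28$ ($D = - \frac{\left(-7\right) \left(-2\right) \left(-14\right)}{7} = - \frac{14 \left(-14\right)}{7} = \left(- \frac{1}{7}\right) \left(-196\right) = 28$)
$o{\left(W \right)} = -2 + \frac{11 + W}{10 W}$ ($o{\left(W \right)} = -2 + \frac{\left(W + 11\right) \frac{1}{W + W}}{5} = -2 + \frac{\left(11 + W\right) \frac{1}{2 W}}{5} = -2 + \frac{\frac{1}{2} \frac{1}{W} \left(11 + W\right)}{5} = -2 + \frac{11 + W}{10 W}$)
$D + \left(\left(-90 + 1094\right) + o{\left(v{\left(5 \right)} \right)}\right) = 28 + \left(\left(-90 + 1094\right) + \frac{11 - 19 \left(2 + 5\right)}{10 \left(2 + 5\right)}\right) = 28 + \left(1004 + \frac{11 - 133}{10 \cdot 7}\right) = 28 + \left(1004 + \frac{1}{10} \cdot \frac{1}{7} \left(11 - 133\right)\right) = 28 + \left(1004 + \frac{1}{10} \cdot \frac{1}{7} \left(-122\right)\right) = 28 + \left(1004 - \frac{61}{35}\right) = 28 + \frac{35079}{35} = \frac{36059}{35}$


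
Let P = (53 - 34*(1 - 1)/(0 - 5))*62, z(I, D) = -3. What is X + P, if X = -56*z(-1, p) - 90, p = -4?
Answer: 3364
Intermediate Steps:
P = 3286 (P = (53 - 0/(-5))*62 = (53 - 0*(-1)/5)*62 = (53 - 34*0)*62 = (53 + 0)*62 = 53*62 = 3286)
X = 78 (X = -56*(-3) - 90 = 168 - 90 = 78)
X + P = 78 + 3286 = 3364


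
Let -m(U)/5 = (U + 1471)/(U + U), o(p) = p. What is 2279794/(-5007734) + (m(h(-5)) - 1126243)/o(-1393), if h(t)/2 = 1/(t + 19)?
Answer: 2882836861075/3487886731 ≈ 826.53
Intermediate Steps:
h(t) = 2/(19 + t) (h(t) = 2/(t + 19) = 2/(19 + t))
m(U) = -5*(1471 + U)/(2*U) (m(U) = -5*(U + 1471)/(U + U) = -5*(1471 + U)/(2*U))
2279794/(-5007734) + (m(h(-5)) - 1126243)/o(-1393) = 2279794/(-5007734) + (5*(-1471 - 2/(19 - 5))/(2*((2/(19 - 5)))) - 1126243)/(-1393) = 2279794*(-1/5007734) + (5*(-1471 - 2/14)/(2*((2/14))) - 1126243)*(-1/1393) = -1139897/2503867 + (5*(-1471 - 2/14)/(2*((2*(1/14)))) - 1126243)*(-1/1393) = -1139897/2503867 + (5*(-1471 - 1*⅐)/(2*(⅐)) - 1126243)*(-1/1393) = -1139897/2503867 + ((5/2)*7*(-1471 - ⅐) - 1126243)*(-1/1393) = -1139897/2503867 + ((5/2)*7*(-10298/7) - 1126243)*(-1/1393) = -1139897/2503867 + (-25745 - 1126243)*(-1/1393) = -1139897/2503867 - 1151988*(-1/1393) = -1139897/2503867 + 1151988/1393 = 2882836861075/3487886731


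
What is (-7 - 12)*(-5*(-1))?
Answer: -95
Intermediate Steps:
(-7 - 12)*(-5*(-1)) = -19*5 = -95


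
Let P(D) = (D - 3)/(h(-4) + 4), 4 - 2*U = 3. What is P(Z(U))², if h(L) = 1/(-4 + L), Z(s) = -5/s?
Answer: 10816/961 ≈ 11.255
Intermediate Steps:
U = ½ (U = 2 - ½*3 = 2 - 3/2 = ½ ≈ 0.50000)
P(D) = -24/31 + 8*D/31 (P(D) = (D - 3)/(1/(-4 - 4) + 4) = (-3 + D)/(1/(-8) + 4) = (-3 + D)/(-⅛ + 4) = (-3 + D)/(31/8) = (-3 + D)*(8/31) = -24/31 + 8*D/31)
P(Z(U))² = (-24/31 + 8*(-5/½)/31)² = (-24/31 + 8*(-5*2)/31)² = (-24/31 + (8/31)*(-10))² = (-24/31 - 80/31)² = (-104/31)² = 10816/961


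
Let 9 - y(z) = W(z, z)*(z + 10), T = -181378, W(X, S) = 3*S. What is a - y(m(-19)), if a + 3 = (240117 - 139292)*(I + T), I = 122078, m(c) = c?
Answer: -5978921999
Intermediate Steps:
y(z) = 9 - 3*z*(10 + z) (y(z) = 9 - 3*z*(z + 10) = 9 - 3*z*(10 + z))
a = -5978922503 (a = -3 + (240117 - 139292)*(122078 - 181378) = -3 + 100825*(-59300) = -3 - 5978922500 = -5978922503)
a - y(m(-19)) = -5978922503 - (9 - 30*(-19) - 3*(-19)²) = -5978922503 - (9 + 570 - 3*361) = -5978922503 - (9 + 570 - 1083) = -5978922503 - 1*(-504) = -5978922503 + 504 = -5978921999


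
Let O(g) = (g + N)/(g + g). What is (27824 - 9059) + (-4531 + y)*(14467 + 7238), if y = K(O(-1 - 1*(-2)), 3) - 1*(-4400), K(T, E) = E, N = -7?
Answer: -2759475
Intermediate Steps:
O(g) = (-7 + g)/(2*g) (O(g) = (g - 7)/(g + g) = (-7 + g)/((2*g)) = (-7 + g)*(1/(2*g)) = (-7 + g)/(2*g))
y = 4403 (y = 3 - 1*(-4400) = 3 + 4400 = 4403)
(27824 - 9059) + (-4531 + y)*(14467 + 7238) = (27824 - 9059) + (-4531 + 4403)*(14467 + 7238) = 18765 - 128*21705 = 18765 - 2778240 = -2759475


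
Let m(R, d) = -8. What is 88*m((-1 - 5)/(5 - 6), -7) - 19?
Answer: -723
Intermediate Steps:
88*m((-1 - 5)/(5 - 6), -7) - 19 = 88*(-8) - 19 = -704 - 19 = -723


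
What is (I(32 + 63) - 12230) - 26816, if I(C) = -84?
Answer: -39130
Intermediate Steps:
(I(32 + 63) - 12230) - 26816 = (-84 - 12230) - 26816 = -12314 - 26816 = -39130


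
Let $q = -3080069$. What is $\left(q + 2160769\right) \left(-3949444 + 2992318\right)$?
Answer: $879885931800$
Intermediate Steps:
$\left(q + 2160769\right) \left(-3949444 + 2992318\right) = \left(-3080069 + 2160769\right) \left(-3949444 + 2992318\right) = \left(-919300\right) \left(-957126\right) = 879885931800$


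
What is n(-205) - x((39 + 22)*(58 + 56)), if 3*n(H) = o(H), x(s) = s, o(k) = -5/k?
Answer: -855341/123 ≈ -6954.0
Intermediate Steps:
n(H) = -5/(3*H) (n(H) = (-5/H)/3 = -5/(3*H))
n(-205) - x((39 + 22)*(58 + 56)) = -5/3/(-205) - (39 + 22)*(58 + 56) = -5/3*(-1/205) - 61*114 = 1/123 - 1*6954 = 1/123 - 6954 = -855341/123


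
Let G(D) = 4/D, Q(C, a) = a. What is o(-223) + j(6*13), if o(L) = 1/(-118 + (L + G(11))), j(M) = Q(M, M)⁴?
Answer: 138695414821/3747 ≈ 3.7015e+7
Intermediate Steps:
j(M) = M⁴
o(L) = 1/(-1294/11 + L) (o(L) = 1/(-118 + (L + 4/11)) = 1/(-118 + (4/11 + L)) = 1/(-1294/11 + L))
o(-223) + j(6*13) = 11/(-1294 + 11*(-223)) + (6*13)⁴ = 11/(-1294 - 2453) + 78⁴ = 11/(-3747) + 37015056 = 11*(-1/3747) + 37015056 = -11/3747 + 37015056 = 138695414821/3747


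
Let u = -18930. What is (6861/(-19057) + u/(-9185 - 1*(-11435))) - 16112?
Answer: -23041018342/1429275 ≈ -16121.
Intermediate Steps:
(6861/(-19057) + u/(-9185 - 1*(-11435))) - 16112 = (6861/(-19057) - 18930/(-9185 - 1*(-11435))) - 16112 = (6861*(-1/19057) - 18930/(-9185 + 11435)) - 16112 = (-6861/19057 - 18930/2250) - 16112 = (-6861/19057 - 18930*1/2250) - 16112 = (-6861/19057 - 631/75) - 16112 = -12539542/1429275 - 16112 = -23041018342/1429275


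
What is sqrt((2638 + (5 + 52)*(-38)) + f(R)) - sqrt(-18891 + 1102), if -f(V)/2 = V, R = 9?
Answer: sqrt(454) - I*sqrt(17789) ≈ 21.307 - 133.38*I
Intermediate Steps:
f(V) = -2*V
sqrt((2638 + (5 + 52)*(-38)) + f(R)) - sqrt(-18891 + 1102) = sqrt((2638 + (5 + 52)*(-38)) - 2*9) - sqrt(-18891 + 1102) = sqrt((2638 + 57*(-38)) - 18) - sqrt(-17789) = sqrt((2638 - 2166) - 18) - I*sqrt(17789) = sqrt(472 - 18) - I*sqrt(17789) = sqrt(454) - I*sqrt(17789)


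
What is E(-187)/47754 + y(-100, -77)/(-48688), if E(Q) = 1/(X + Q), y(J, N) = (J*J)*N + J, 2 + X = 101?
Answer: 11897908921/752221008 ≈ 15.817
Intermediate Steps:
X = 99 (X = -2 + 101 = 99)
y(J, N) = J + N*J² (y(J, N) = J²*N + J = N*J² + J = J + N*J²)
E(Q) = 1/(99 + Q)
E(-187)/47754 + y(-100, -77)/(-48688) = 1/((99 - 187)*47754) - 100*(1 - 100*(-77))/(-48688) = (1/47754)/(-88) - 100*(1 + 7700)*(-1/48688) = -1/88*1/47754 - 100*7701*(-1/48688) = -1/4202352 - 770100*(-1/48688) = -1/4202352 + 11325/716 = 11897908921/752221008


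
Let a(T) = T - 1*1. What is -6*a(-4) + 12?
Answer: 42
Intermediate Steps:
a(T) = -1 + T (a(T) = T - 1 = -1 + T)
-6*a(-4) + 12 = -6*(-1 - 4) + 12 = -6*(-5) + 12 = 30 + 12 = 42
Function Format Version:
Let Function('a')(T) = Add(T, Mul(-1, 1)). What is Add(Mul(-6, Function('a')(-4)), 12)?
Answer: 42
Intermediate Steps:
Function('a')(T) = Add(-1, T) (Function('a')(T) = Add(T, -1) = Add(-1, T))
Add(Mul(-6, Function('a')(-4)), 12) = Add(Mul(-6, Add(-1, -4)), 12) = Add(Mul(-6, -5), 12) = Add(30, 12) = 42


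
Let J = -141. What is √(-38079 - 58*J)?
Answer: I*√29901 ≈ 172.92*I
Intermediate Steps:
√(-38079 - 58*J) = √(-38079 - 58*(-141)) = √(-38079 + 8178) = √(-29901) = I*√29901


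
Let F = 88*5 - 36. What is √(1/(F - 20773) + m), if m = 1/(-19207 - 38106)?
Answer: 11*I*√749476255074/1167408497 ≈ 0.0081573*I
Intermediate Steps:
m = -1/57313 (m = 1/(-57313) = -1/57313 ≈ -1.7448e-5)
F = 404 (F = 440 - 36 = 404)
√(1/(F - 20773) + m) = √(1/(404 - 20773) - 1/57313) = √(1/(-20369) - 1/57313) = √(-1/20369 - 1/57313) = √(-77682/1167408497) = 11*I*√749476255074/1167408497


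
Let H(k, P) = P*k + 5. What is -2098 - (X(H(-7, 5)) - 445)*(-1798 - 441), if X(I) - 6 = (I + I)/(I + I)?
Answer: -982780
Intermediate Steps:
H(k, P) = 5 + P*k
X(I) = 7 (X(I) = 6 + (I + I)/(I + I) = 6 + (2*I)/((2*I)) = 6 + (2*I)*(1/(2*I)) = 6 + 1 = 7)
-2098 - (X(H(-7, 5)) - 445)*(-1798 - 441) = -2098 - (7 - 445)*(-1798 - 441) = -2098 - (-438)*(-2239) = -2098 - 1*980682 = -2098 - 980682 = -982780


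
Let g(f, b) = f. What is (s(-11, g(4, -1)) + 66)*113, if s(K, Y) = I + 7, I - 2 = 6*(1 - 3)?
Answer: 7119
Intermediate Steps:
I = -10 (I = 2 + 6*(1 - 3) = 2 + 6*(-2) = 2 - 12 = -10)
s(K, Y) = -3 (s(K, Y) = -10 + 7 = -3)
(s(-11, g(4, -1)) + 66)*113 = (-3 + 66)*113 = 63*113 = 7119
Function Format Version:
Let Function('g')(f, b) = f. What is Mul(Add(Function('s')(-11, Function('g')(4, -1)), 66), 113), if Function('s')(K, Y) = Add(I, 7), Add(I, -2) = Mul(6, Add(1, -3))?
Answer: 7119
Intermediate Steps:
I = -10 (I = Add(2, Mul(6, Add(1, -3))) = Add(2, Mul(6, -2)) = Add(2, -12) = -10)
Function('s')(K, Y) = -3 (Function('s')(K, Y) = Add(-10, 7) = -3)
Mul(Add(Function('s')(-11, Function('g')(4, -1)), 66), 113) = Mul(Add(-3, 66), 113) = Mul(63, 113) = 7119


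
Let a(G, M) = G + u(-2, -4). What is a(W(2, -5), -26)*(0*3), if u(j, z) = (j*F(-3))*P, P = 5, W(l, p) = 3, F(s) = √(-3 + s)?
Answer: 0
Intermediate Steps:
u(j, z) = 5*I*j*√6 (u(j, z) = (j*√(-3 - 3))*5 = (j*√(-6))*5 = (j*(I*√6))*5 = (I*j*√6)*5 = 5*I*j*√6)
a(G, M) = G - 10*I*√6 (a(G, M) = G + 5*I*(-2)*√6 = G - 10*I*√6)
a(W(2, -5), -26)*(0*3) = (3 - 10*I*√6)*(0*3) = (3 - 10*I*√6)*0 = 0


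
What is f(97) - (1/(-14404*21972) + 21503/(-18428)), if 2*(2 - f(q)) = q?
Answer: -66097747963021/1458044957616 ≈ -45.333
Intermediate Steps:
f(q) = 2 - q/2
f(97) - (1/(-14404*21972) + 21503/(-18428)) = (2 - ½*97) - (1/(-14404*21972) + 21503/(-18428)) = (2 - 97/2) - (-1/14404*1/21972 + 21503*(-1/18428)) = -93/2 - (-1/316484688 - 21503/18428) = -93/2 - 1*(-1701342566123/1458044957616) = -93/2 + 1701342566123/1458044957616 = -66097747963021/1458044957616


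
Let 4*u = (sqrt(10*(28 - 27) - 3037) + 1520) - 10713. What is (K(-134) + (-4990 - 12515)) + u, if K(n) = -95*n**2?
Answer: -6902493/4 + I*sqrt(3027)/4 ≈ -1.7256e+6 + 13.755*I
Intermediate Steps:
u = -9193/4 + I*sqrt(3027)/4 (u = ((sqrt(10*(28 - 27) - 3037) + 1520) - 10713)/4 = ((sqrt(10*1 - 3037) + 1520) - 10713)/4 = ((sqrt(10 - 3037) + 1520) - 10713)/4 = ((sqrt(-3027) + 1520) - 10713)/4 = ((I*sqrt(3027) + 1520) - 10713)/4 = ((1520 + I*sqrt(3027)) - 10713)/4 = (-9193 + I*sqrt(3027))/4 = -9193/4 + I*sqrt(3027)/4 ≈ -2298.3 + 13.755*I)
(K(-134) + (-4990 - 12515)) + u = (-95*(-134)**2 + (-4990 - 12515)) + (-9193/4 + I*sqrt(3027)/4) = (-95*17956 - 17505) + (-9193/4 + I*sqrt(3027)/4) = (-1705820 - 17505) + (-9193/4 + I*sqrt(3027)/4) = -1723325 + (-9193/4 + I*sqrt(3027)/4) = -6902493/4 + I*sqrt(3027)/4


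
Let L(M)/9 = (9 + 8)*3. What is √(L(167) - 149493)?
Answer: I*√149034 ≈ 386.05*I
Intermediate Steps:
L(M) = 459 (L(M) = 9*((9 + 8)*3) = 9*(17*3) = 9*51 = 459)
√(L(167) - 149493) = √(459 - 149493) = √(-149034) = I*√149034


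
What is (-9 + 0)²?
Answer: 81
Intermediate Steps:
(-9 + 0)² = (-9)² = 81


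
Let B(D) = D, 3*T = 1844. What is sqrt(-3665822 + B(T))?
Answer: I*sqrt(32986866)/3 ≈ 1914.5*I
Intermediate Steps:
T = 1844/3 (T = (1/3)*1844 = 1844/3 ≈ 614.67)
sqrt(-3665822 + B(T)) = sqrt(-3665822 + 1844/3) = sqrt(-10995622/3) = I*sqrt(32986866)/3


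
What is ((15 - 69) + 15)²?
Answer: 1521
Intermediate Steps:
((15 - 69) + 15)² = (-54 + 15)² = (-39)² = 1521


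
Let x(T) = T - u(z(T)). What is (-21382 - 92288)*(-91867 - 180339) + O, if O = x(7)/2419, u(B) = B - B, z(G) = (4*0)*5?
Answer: 74847865912387/2419 ≈ 3.0942e+10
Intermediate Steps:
z(G) = 0 (z(G) = 0*5 = 0)
u(B) = 0
x(T) = T (x(T) = T - 1*0 = T + 0 = T)
O = 7/2419 ≈ 0.0028938
(-21382 - 92288)*(-91867 - 180339) + O = (-21382 - 92288)*(-91867 - 180339) + 7/2419 = -113670*(-272206) + 7/2419 = 30941656020 + 7/2419 = 74847865912387/2419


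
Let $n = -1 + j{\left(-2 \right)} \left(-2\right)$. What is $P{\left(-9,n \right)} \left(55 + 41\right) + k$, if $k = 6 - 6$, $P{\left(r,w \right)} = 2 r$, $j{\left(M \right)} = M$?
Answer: $-1728$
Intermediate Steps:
$n = 3$ ($n = -1 - -4 = -1 + 4 = 3$)
$k = 0$ ($k = 6 - 6 = 0$)
$P{\left(-9,n \right)} \left(55 + 41\right) + k = 2 \left(-9\right) \left(55 + 41\right) + 0 = \left(-18\right) 96 + 0 = -1728 + 0 = -1728$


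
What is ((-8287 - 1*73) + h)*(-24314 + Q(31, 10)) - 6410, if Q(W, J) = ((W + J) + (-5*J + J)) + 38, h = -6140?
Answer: 351981090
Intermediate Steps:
Q(W, J) = 38 + W - 3*J (Q(W, J) = ((J + W) - 4*J) + 38 = (W - 3*J) + 38 = 38 + W - 3*J)
((-8287 - 1*73) + h)*(-24314 + Q(31, 10)) - 6410 = ((-8287 - 1*73) - 6140)*(-24314 + (38 + 31 - 3*10)) - 6410 = ((-8287 - 73) - 6140)*(-24314 + (38 + 31 - 30)) - 6410 = (-8360 - 6140)*(-24314 + 39) - 6410 = -14500*(-24275) - 6410 = 351987500 - 6410 = 351981090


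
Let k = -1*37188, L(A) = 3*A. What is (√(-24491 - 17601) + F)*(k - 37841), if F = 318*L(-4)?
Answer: 286310664 - 150058*I*√10523 ≈ 2.8631e+8 - 1.5393e+7*I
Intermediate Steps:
k = -37188
F = -3816 (F = 318*(3*(-4)) = 318*(-12) = -3816)
(√(-24491 - 17601) + F)*(k - 37841) = (√(-24491 - 17601) - 3816)*(-37188 - 37841) = (√(-42092) - 3816)*(-75029) = (2*I*√10523 - 3816)*(-75029) = (-3816 + 2*I*√10523)*(-75029) = 286310664 - 150058*I*√10523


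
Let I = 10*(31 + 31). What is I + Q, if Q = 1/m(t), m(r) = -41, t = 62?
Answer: 25419/41 ≈ 619.98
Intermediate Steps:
I = 620 (I = 10*62 = 620)
Q = -1/41 (Q = 1/(-41) = -1/41 ≈ -0.024390)
I + Q = 620 - 1/41 = 25419/41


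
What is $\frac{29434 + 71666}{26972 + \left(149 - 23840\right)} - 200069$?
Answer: $- \frac{656325289}{3281} \approx -2.0004 \cdot 10^{5}$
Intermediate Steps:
$\frac{29434 + 71666}{26972 + \left(149 - 23840\right)} - 200069 = \frac{101100}{26972 + \left(149 - 23840\right)} - 200069 = \frac{101100}{26972 - 23691} - 200069 = \frac{101100}{3281} - 200069 = - \frac{656325289}{3281}$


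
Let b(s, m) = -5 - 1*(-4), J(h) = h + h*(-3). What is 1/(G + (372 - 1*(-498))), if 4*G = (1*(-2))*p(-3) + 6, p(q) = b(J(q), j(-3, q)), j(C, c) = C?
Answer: 1/872 ≈ 0.0011468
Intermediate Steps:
J(h) = -2*h (J(h) = h - 3*h = -2*h)
b(s, m) = -1 (b(s, m) = -5 + 4 = -1)
p(q) = -1
G = 2 (G = ((1*(-2))*(-1) + 6)/4 = (-2*(-1) + 6)/4 = (2 + 6)/4 = (¼)*8 = 2)
1/(G + (372 - 1*(-498))) = 1/(2 + (372 - 1*(-498))) = 1/(2 + (372 + 498)) = 1/(2 + 870) = 1/872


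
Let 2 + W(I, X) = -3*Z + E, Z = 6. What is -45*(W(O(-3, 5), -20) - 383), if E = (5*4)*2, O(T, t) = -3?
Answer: 16335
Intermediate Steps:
E = 40 (E = 20*2 = 40)
W(I, X) = 20 (W(I, X) = -2 + (-3*6 + 40) = -2 + (-18 + 40) = -2 + 22 = 20)
-45*(W(O(-3, 5), -20) - 383) = -45*(20 - 383) = -45*(-363) = 16335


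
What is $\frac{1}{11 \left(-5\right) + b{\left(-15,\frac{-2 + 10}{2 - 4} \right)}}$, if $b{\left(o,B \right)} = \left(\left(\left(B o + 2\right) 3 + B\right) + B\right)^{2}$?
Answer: $\frac{1}{31629} \approx 3.1617 \cdot 10^{-5}$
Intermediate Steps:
$b{\left(o,B \right)} = \left(6 + 2 B + 3 B o\right)^{2}$ ($b{\left(o,B \right)} = \left(\left(\left(2 + B o\right) 3 + B\right) + B\right)^{2} = \left(\left(\left(6 + 3 B o\right) + B\right) + B\right)^{2} = \left(\left(6 + B + 3 B o\right) + B\right)^{2} = \left(6 + 2 B + 3 B o\right)^{2}$)
$\frac{1}{11 \left(-5\right) + b{\left(-15,\frac{-2 + 10}{2 - 4} \right)}} = \frac{1}{11 \left(-5\right) + \left(6 + 2 \frac{-2 + 10}{2 - 4} + 3 \frac{-2 + 10}{2 - 4} \left(-15\right)\right)^{2}} = \frac{1}{-55 + \left(6 + 2 \frac{8}{-2} + 3 \frac{8}{-2} \left(-15\right)\right)^{2}} = \frac{1}{-55 + \left(6 + 2 \cdot 8 \left(- \frac{1}{2}\right) + 3 \cdot 8 \left(- \frac{1}{2}\right) \left(-15\right)\right)^{2}} = \frac{1}{-55 + \left(6 + 2 \left(-4\right) + 3 \left(-4\right) \left(-15\right)\right)^{2}} = \frac{1}{-55 + \left(6 - 8 + 180\right)^{2}} = \frac{1}{-55 + 178^{2}} = \frac{1}{-55 + 31684} = \frac{1}{31629}$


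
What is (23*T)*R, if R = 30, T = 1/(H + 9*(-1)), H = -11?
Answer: -69/2 ≈ -34.500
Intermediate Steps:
T = -1/20 (T = 1/(-11 + 9*(-1)) = 1/(-11 - 9) = 1/(-20) = -1/20 ≈ -0.050000)
(23*T)*R = (23*(-1/20))*30 = -23/20*30 = -69/2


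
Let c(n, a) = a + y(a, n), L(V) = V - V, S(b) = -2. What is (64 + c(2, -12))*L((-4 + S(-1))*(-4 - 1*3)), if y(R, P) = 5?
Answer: 0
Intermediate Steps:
L(V) = 0
c(n, a) = 5 + a (c(n, a) = a + 5 = 5 + a)
(64 + c(2, -12))*L((-4 + S(-1))*(-4 - 1*3)) = (64 + (5 - 12))*0 = (64 - 7)*0 = 57*0 = 0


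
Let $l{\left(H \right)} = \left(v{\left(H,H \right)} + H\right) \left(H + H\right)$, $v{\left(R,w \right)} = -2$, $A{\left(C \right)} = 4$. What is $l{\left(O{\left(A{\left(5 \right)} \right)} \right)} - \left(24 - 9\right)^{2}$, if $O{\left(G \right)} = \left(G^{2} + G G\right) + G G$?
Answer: $4191$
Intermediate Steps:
$O{\left(G \right)} = 3 G^{2}$ ($O{\left(G \right)} = \left(G^{2} + G^{2}\right) + G^{2} = 2 G^{2} + G^{2} = 3 G^{2}$)
$l{\left(H \right)} = 2 H \left(-2 + H\right)$ ($l{\left(H \right)} = \left(-2 + H\right) \left(H + H\right) = \left(-2 + H\right) 2 H = 2 H \left(-2 + H\right)$)
$l{\left(O{\left(A{\left(5 \right)} \right)} \right)} - \left(24 - 9\right)^{2} = 2 \cdot 3 \cdot 4^{2} \left(-2 + 3 \cdot 4^{2}\right) - \left(24 - 9\right)^{2} = 2 \cdot 3 \cdot 16 \left(-2 + 3 \cdot 16\right) - 15^{2} = 2 \cdot 48 \left(-2 + 48\right) - 225 = 2 \cdot 48 \cdot 46 - 225 = 4416 - 225 = 4191$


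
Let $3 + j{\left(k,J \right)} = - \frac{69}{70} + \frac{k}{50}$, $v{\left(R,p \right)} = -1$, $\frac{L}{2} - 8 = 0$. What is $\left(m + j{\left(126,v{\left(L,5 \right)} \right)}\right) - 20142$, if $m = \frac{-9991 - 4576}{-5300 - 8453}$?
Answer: $- \frac{96956480939}{4813550} \approx -20142.0$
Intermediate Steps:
$L = 16$ ($L = 16 + 2 \cdot 0 = 16 + 0 = 16$)
$m = \frac{14567}{13753}$ ($m = - \frac{14567}{-13753} = \left(-14567\right) \left(- \frac{1}{13753}\right) = \frac{14567}{13753} \approx 1.0592$)
$j{\left(k,J \right)} = - \frac{279}{70} + \frac{k}{50}$ ($j{\left(k,J \right)} = -3 + \left(- \frac{69}{70} + \frac{k}{50}\right) = - \frac{279}{70} + \frac{k}{50}$)
$\left(m + j{\left(126,v{\left(L,5 \right)} \right)}\right) - 20142 = \left(\frac{14567}{13753} + \left(- \frac{279}{70} + \frac{1}{50} \cdot 126\right)\right) - 20142 = \left(\frac{14567}{13753} + \left(- \frac{279}{70} + \frac{63}{25}\right)\right) - 20142 = \left(\frac{14567}{13753} - \frac{513}{350}\right) - 20142 = - \frac{1956839}{4813550} - 20142 = - \frac{96956480939}{4813550}$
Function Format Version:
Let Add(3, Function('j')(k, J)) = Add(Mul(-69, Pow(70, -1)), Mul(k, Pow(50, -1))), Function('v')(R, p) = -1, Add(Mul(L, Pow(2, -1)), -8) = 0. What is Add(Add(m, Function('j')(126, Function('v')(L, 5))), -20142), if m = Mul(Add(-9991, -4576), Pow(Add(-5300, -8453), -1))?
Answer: Rational(-96956480939, 4813550) ≈ -20142.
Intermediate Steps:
L = 16 (L = Add(16, Mul(2, 0)) = Add(16, 0) = 16)
m = Rational(14567, 13753) (m = Mul(-14567, Pow(-13753, -1)) = Mul(-14567, Rational(-1, 13753)) = Rational(14567, 13753) ≈ 1.0592)
Function('j')(k, J) = Add(Rational(-279, 70), Mul(Rational(1, 50), k)) (Function('j')(k, J) = Add(-3, Add(Mul(-69, Pow(70, -1)), Mul(k, Pow(50, -1)))) = Add(-3, Add(Mul(-69, Rational(1, 70)), Mul(k, Rational(1, 50)))) = Add(-3, Add(Rational(-69, 70), Mul(Rational(1, 50), k))) = Add(Rational(-279, 70), Mul(Rational(1, 50), k)))
Add(Add(m, Function('j')(126, Function('v')(L, 5))), -20142) = Add(Add(Rational(14567, 13753), Add(Rational(-279, 70), Mul(Rational(1, 50), 126))), -20142) = Add(Add(Rational(14567, 13753), Add(Rational(-279, 70), Rational(63, 25))), -20142) = Add(Add(Rational(14567, 13753), Rational(-513, 350)), -20142) = Add(Rational(-1956839, 4813550), -20142) = Rational(-96956480939, 4813550)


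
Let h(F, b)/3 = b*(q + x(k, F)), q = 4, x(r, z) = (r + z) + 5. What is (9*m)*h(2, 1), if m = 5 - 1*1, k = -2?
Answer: 972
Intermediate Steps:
x(r, z) = 5 + r + z
m = 4 (m = 5 - 1 = 4)
h(F, b) = 3*b*(7 + F) (h(F, b) = 3*(b*(4 + (5 - 2 + F))) = 3*(b*(4 + (3 + F))) = 3*(b*(7 + F)) = 3*b*(7 + F))
(9*m)*h(2, 1) = (9*4)*(3*1*(7 + 2)) = 36*(3*1*9) = 36*27 = 972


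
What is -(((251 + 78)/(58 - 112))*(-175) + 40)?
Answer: -59735/54 ≈ -1106.2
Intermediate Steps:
-(((251 + 78)/(58 - 112))*(-175) + 40) = -((329/(-54))*(-175) + 40) = -((329*(-1/54))*(-175) + 40) = -(-329/54*(-175) + 40) = -(57575/54 + 40) = -1*59735/54 = -59735/54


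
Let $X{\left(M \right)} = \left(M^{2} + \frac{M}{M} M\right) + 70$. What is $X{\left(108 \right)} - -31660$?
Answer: $43502$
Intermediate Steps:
$X{\left(M \right)} = 70 + M + M^{2}$ ($X{\left(M \right)} = \left(M^{2} + 1 M\right) + 70 = \left(M^{2} + M\right) + 70 = \left(M + M^{2}\right) + 70 = 70 + M + M^{2}$)
$X{\left(108 \right)} - -31660 = \left(70 + 108 + 108^{2}\right) - -31660 = \left(70 + 108 + 11664\right) + 31660 = 11842 + 31660 = 43502$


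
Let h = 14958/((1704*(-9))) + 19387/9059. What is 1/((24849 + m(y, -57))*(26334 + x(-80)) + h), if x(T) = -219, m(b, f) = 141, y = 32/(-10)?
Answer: 2572756/1679016201267165 ≈ 1.5323e-9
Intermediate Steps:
y = -16/5 (y = 32*(-⅒) = -16/5 ≈ -3.2000)
h = 2996565/2572756 (h = 14958/(-15336) + 19387*(1/9059) = 14958*(-1/15336) + 19387/9059 = -277/284 + 19387/9059 = 2996565/2572756 ≈ 1.1647)
1/((24849 + m(y, -57))*(26334 + x(-80)) + h) = 1/((24849 + 141)*(26334 - 219) + 2996565/2572756) = 1/(24990*26115 + 2996565/2572756) = 1/(652613850 + 2996565/2572756) = 1/(1679016201267165/2572756) = 2572756/1679016201267165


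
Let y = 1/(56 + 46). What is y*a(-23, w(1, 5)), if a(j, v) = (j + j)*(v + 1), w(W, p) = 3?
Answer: -92/51 ≈ -1.8039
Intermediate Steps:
y = 1/102 ≈ 0.0098039
a(j, v) = 2*j*(1 + v) (a(j, v) = (2*j)*(1 + v) = 2*j*(1 + v))
y*a(-23, w(1, 5)) = (2*(-23)*(1 + 3))/102 = (2*(-23)*4)/102 = (1/102)*(-184) = -92/51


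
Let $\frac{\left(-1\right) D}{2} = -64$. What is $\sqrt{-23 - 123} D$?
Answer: $128 i \sqrt{146} \approx 1546.6 i$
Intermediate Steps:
$D = 128$ ($D = \left(-2\right) \left(-64\right) = 128$)
$\sqrt{-23 - 123} D = \sqrt{-23 - 123} \cdot 128 = \sqrt{-146} \cdot 128 = i \sqrt{146} \cdot 128 = 128 i \sqrt{146}$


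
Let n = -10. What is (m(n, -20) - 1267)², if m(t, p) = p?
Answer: 1656369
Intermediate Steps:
(m(n, -20) - 1267)² = (-20 - 1267)² = (-1287)² = 1656369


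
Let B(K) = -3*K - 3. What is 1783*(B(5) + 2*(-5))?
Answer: -49924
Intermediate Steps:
B(K) = -3 - 3*K
1783*(B(5) + 2*(-5)) = 1783*((-3 - 3*5) + 2*(-5)) = 1783*((-3 - 15) - 10) = 1783*(-18 - 10) = 1783*(-28) = -49924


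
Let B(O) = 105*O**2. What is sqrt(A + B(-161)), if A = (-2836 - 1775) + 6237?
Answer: sqrt(2723331) ≈ 1650.3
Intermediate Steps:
A = 1626 (A = -4611 + 6237 = 1626)
sqrt(A + B(-161)) = sqrt(1626 + 105*(-161)**2) = sqrt(1626 + 105*25921) = sqrt(1626 + 2721705) = sqrt(2723331)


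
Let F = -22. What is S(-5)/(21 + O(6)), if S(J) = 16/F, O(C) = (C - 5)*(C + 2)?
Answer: -8/319 ≈ -0.025078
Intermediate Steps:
O(C) = (-5 + C)*(2 + C)
S(J) = -8/11 (S(J) = 16/(-22) = 16*(-1/22) = -8/11)
S(-5)/(21 + O(6)) = -8/11/(21 + (-10 + 6² - 3*6)) = -8/11/(21 + (-10 + 36 - 18)) = -8/11/(21 + 8) = -8/11/29 = (1/29)*(-8/11) = -8/319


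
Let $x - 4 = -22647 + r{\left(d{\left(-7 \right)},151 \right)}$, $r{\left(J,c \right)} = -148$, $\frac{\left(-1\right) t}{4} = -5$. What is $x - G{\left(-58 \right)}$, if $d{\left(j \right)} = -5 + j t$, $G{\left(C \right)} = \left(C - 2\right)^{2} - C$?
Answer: $-26449$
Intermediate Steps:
$t = 20$ ($t = \left(-4\right) \left(-5\right) = 20$)
$G{\left(C \right)} = \left(-2 + C\right)^{2} - C$
$d{\left(j \right)} = -5 + 20 j$ ($d{\left(j \right)} = -5 + j 20 = -5 + 20 j$)
$x = -22791$ ($x = 4 - 22795 = -22791$)
$x - G{\left(-58 \right)} = -22791 - \left(\left(-2 - 58\right)^{2} - -58\right) = -22791 - \left(\left(-60\right)^{2} + 58\right) = -22791 - \left(3600 + 58\right) = -22791 - 3658 = -26449$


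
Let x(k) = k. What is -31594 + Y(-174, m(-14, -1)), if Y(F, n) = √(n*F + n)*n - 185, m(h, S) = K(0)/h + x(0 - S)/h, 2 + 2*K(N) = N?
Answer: -31779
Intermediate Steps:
K(N) = -1 + N/2
m(h, S) = -1/h - S/h (m(h, S) = (-1 + (½)*0)/h + (0 - S)/h = (-1 + 0)/h + (-S)/h = -1/h - S/h)
Y(F, n) = -185 + n*√(n + F*n) (Y(F, n) = √(F*n + n)*n - 185 = √(n + F*n)*n - 185 = n*√(n + F*n) - 185 = -185 + n*√(n + F*n))
-31594 + Y(-174, m(-14, -1)) = -31594 + (-185 + ((-1 - 1*(-1))/(-14))*√(((-1 - 1*(-1))/(-14))*(1 - 174))) = -31594 + (-185 + (-(-1 + 1)/14)*√(-(-1 + 1)/14*(-173))) = -31594 + (-185 + (-1/14*0)*√(-1/14*0*(-173))) = -31594 + (-185 + 0*√(0*(-173))) = -31594 + (-185 + 0*√0) = -31594 + (-185 + 0*0) = -31594 + (-185 + 0) = -31594 - 185 = -31779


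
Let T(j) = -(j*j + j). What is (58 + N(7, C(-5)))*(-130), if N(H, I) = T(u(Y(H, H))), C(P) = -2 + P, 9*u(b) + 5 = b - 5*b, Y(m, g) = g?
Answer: -56420/9 ≈ -6268.9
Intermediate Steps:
u(b) = -5/9 - 4*b/9 (u(b) = -5/9 + (b - 5*b)/9 = -5/9 + (-4*b)/9 = -5/9 - 4*b/9)
T(j) = -j - j² (T(j) = -(j² + j) = -(j + j²) = -j - j²)
N(H, I) = -(-5/9 - 4*H/9)*(4/9 - 4*H/9) (N(H, I) = -(-5/9 - 4*H/9)*(1 + (-5/9 - 4*H/9)) = -(-5/9 - 4*H/9)*(4/9 - 4*H/9))
(58 + N(7, C(-5)))*(-130) = (58 + (20/81 - 16/81*7² - 4/81*7))*(-130) = (58 + (20/81 - 16/81*49 - 28/81))*(-130) = (58 + (20/81 - 784/81 - 28/81))*(-130) = (58 - 88/9)*(-130) = (434/9)*(-130) = -56420/9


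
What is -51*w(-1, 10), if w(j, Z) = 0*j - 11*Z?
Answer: 5610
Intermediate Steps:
w(j, Z) = -11*Z (w(j, Z) = 0 - 11*Z = -11*Z)
-51*w(-1, 10) = -(-561)*10 = -51*(-110) = 5610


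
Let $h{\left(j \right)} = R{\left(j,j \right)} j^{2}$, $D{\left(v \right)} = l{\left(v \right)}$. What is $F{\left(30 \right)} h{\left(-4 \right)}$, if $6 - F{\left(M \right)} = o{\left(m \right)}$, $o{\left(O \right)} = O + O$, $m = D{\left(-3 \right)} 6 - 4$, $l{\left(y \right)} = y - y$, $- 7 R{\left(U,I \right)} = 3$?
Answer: $-96$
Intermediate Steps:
$R{\left(U,I \right)} = - \frac{3}{7}$ ($R{\left(U,I \right)} = \left(- \frac{1}{7}\right) 3 = - \frac{3}{7}$)
$l{\left(y \right)} = 0$
$D{\left(v \right)} = 0$
$m = -4$ ($m = 0 \cdot 6 - 4 = 0 - 4 = -4$)
$o{\left(O \right)} = 2 O$
$F{\left(M \right)} = 14$ ($F{\left(M \right)} = 6 - 2 \left(-4\right) = 6 - -8 = 6 + 8 = 14$)
$h{\left(j \right)} = - \frac{3 j^{2}}{7}$
$F{\left(30 \right)} h{\left(-4 \right)} = 14 \left(- \frac{3 \left(-4\right)^{2}}{7}\right) = 14 \left(\left(- \frac{3}{7}\right) 16\right) = 14 \left(- \frac{48}{7}\right) = -96$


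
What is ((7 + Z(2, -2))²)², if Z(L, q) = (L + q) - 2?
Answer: 625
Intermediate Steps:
Z(L, q) = -2 + L + q
((7 + Z(2, -2))²)² = ((7 + (-2 + 2 - 2))²)² = ((7 - 2)²)² = (5²)² = 25² = 625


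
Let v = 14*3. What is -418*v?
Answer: -17556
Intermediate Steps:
v = 42
-418*v = -418*42 = -17556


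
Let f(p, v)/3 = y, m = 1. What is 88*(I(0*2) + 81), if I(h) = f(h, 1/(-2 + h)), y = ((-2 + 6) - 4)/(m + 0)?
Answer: 7128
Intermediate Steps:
y = 0 (y = ((-2 + 6) - 4)/(1 + 0) = (4 - 4)/1 = 0*1 = 0)
f(p, v) = 0 (f(p, v) = 3*0 = 0)
I(h) = 0
88*(I(0*2) + 81) = 88*(0 + 81) = 88*81 = 7128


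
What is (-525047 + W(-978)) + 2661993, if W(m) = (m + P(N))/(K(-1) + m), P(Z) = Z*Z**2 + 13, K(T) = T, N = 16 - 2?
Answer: 2092068355/979 ≈ 2.1369e+6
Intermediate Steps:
N = 14
P(Z) = 13 + Z**3 (P(Z) = Z**3 + 13 = 13 + Z**3)
W(m) = (2757 + m)/(-1 + m) (W(m) = (m + (13 + 14**3))/(-1 + m) = (m + (13 + 2744))/(-1 + m) = (m + 2757)/(-1 + m) = (2757 + m)/(-1 + m))
(-525047 + W(-978)) + 2661993 = (-525047 + (2757 - 978)/(-1 - 978)) + 2661993 = (-525047 + 1779/(-979)) + 2661993 = (-525047 - 1/979*1779) + 2661993 = (-525047 - 1779/979) + 2661993 = -514022792/979 + 2661993 = 2092068355/979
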